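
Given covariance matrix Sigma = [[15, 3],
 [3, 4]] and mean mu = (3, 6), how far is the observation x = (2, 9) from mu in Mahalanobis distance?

Step 1 — centre the observation: (x - mu) = (-1, 3).

Step 2 — invert Sigma. det(Sigma) = 15·4 - (3)² = 51.
  Sigma^{-1} = (1/det) · [[d, -b], [-b, a]] = [[0.0784, -0.0588],
 [-0.0588, 0.2941]].

Step 3 — form the quadratic (x - mu)^T · Sigma^{-1} · (x - mu):
  Sigma^{-1} · (x - mu) = (-0.2549, 0.9412).
  (x - mu)^T · [Sigma^{-1} · (x - mu)] = (-1)·(-0.2549) + (3)·(0.9412) = 3.0784.

Step 4 — take square root: d = √(3.0784) ≈ 1.7545.

d(x, mu) = √(3.0784) ≈ 1.7545


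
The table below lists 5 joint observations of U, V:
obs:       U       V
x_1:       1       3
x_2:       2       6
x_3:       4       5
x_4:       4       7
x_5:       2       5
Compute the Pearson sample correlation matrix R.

Step 1 — column means:
  mean(U) = (1 + 2 + 4 + 4 + 2) / 5 = 13/5 = 2.6
  mean(V) = (3 + 6 + 5 + 7 + 5) / 5 = 26/5 = 5.2

Step 2 — sample variances and covariances s[i,j] = (1/(n-1)) · Σ_k (x_{k,i} - mean_i) · (x_{k,j} - mean_j), with n-1 = 4:
  s[U,U] = ((-1.6)·(-1.6) + (-0.6)·(-0.6) + (1.4)·(1.4) + (1.4)·(1.4) + (-0.6)·(-0.6)) / 4 = 7.2/4 = 1.8
  s[U,V] = ((-1.6)·(-2.2) + (-0.6)·(0.8) + (1.4)·(-0.2) + (1.4)·(1.8) + (-0.6)·(-0.2)) / 4 = 5.4/4 = 1.35
  s[V,V] = ((-2.2)·(-2.2) + (0.8)·(0.8) + (-0.2)·(-0.2) + (1.8)·(1.8) + (-0.2)·(-0.2)) / 4 = 8.8/4 = 2.2
  Sample standard deviations s_i = √(s[i,i]):
  s(U) = √(1.8) = 1.3416
  s(V) = √(2.2) = 1.4832

Step 3 — r_{ij} = s_{ij} / (s_i · s_j):
  r[U,U] = 1 (diagonal).
  r[U,V] = 1.35 / (1.3416 · 1.4832) = 1.35 / 1.99 = 0.6784
  r[V,V] = 1 (diagonal).

R is symmetric with unit diagonal. Assembling:

R = [[1, 0.6784],
 [0.6784, 1]]


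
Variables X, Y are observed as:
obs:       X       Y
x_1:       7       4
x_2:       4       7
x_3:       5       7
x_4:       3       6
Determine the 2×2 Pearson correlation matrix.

Step 1 — column means:
  mean(X) = (7 + 4 + 5 + 3) / 4 = 19/4 = 4.75
  mean(Y) = (4 + 7 + 7 + 6) / 4 = 24/4 = 6

Step 2 — sample variances and covariances s[i,j] = (1/(n-1)) · Σ_k (x_{k,i} - mean_i) · (x_{k,j} - mean_j), with n-1 = 3:
  s[X,X] = ((2.25)·(2.25) + (-0.75)·(-0.75) + (0.25)·(0.25) + (-1.75)·(-1.75)) / 3 = 8.75/3 = 2.9167
  s[X,Y] = ((2.25)·(-2) + (-0.75)·(1) + (0.25)·(1) + (-1.75)·(0)) / 3 = -5/3 = -1.6667
  s[Y,Y] = ((-2)·(-2) + (1)·(1) + (1)·(1) + (0)·(0)) / 3 = 6/3 = 2
  Sample standard deviations s_i = √(s[i,i]):
  s(X) = √(2.9167) = 1.7078
  s(Y) = √(2) = 1.4142

Step 3 — r_{ij} = s_{ij} / (s_i · s_j):
  r[X,X] = 1 (diagonal).
  r[X,Y] = -1.6667 / (1.7078 · 1.4142) = -1.6667 / 2.4152 = -0.6901
  r[Y,Y] = 1 (diagonal).

R is symmetric with unit diagonal. Assembling:

R = [[1, -0.6901],
 [-0.6901, 1]]


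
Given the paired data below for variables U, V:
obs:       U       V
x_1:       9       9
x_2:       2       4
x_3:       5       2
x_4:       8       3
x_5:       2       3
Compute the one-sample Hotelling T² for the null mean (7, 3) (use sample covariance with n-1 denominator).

Step 1 — sample mean vector:
  mean(U) = (9 + 2 + 5 + 8 + 2) / 5 = 26/5 = 5.2
  mean(V) = (9 + 4 + 2 + 3 + 3) / 5 = 21/5 = 4.2
  x̄ = (5.2, 4.2),  deviation x̄ - mu_0 = (5.2, 4.2) - (7, 3) = (-1.8, 1.2).

Step 2 — sample covariance matrix, S[i,j] = (1/(n-1)) · Σ_k (x_{k,i} - mean_i) · (x_{k,j} - mean_j), divisor n-1 = 4:
  S[U,U] = ((3.8)·(3.8) + (-3.2)·(-3.2) + (-0.2)·(-0.2) + (2.8)·(2.8) + (-3.2)·(-3.2)) / 4 = 42.8/4 = 10.7
  S[U,V] = ((3.8)·(4.8) + (-3.2)·(-0.2) + (-0.2)·(-2.2) + (2.8)·(-1.2) + (-3.2)·(-1.2)) / 4 = 19.8/4 = 4.95
  S[V,V] = ((4.8)·(4.8) + (-0.2)·(-0.2) + (-2.2)·(-2.2) + (-1.2)·(-1.2) + (-1.2)·(-1.2)) / 4 = 30.8/4 = 7.7
  S = [[10.7, 4.95],
 [4.95, 7.7]].

Step 3 — invert S. det(S) = 10.7·7.7 - (4.95)² = 57.8875.
  S^{-1} = (1/det) · [[d, -b], [-b, a]] = [[0.133, -0.0855],
 [-0.0855, 0.1848]].

Step 4 — quadratic form (x̄ - mu_0)^T · S^{-1} · (x̄ - mu_0):
  S^{-1} · (x̄ - mu_0) = (-0.342, 0.3757),
  (x̄ - mu_0)^T · [...] = (-1.8)·(-0.342) + (1.2)·(0.3757) = 1.0666.

Step 5 — scale by n: T² = 5 · 1.0666 = 5.3328.

T² ≈ 5.3328


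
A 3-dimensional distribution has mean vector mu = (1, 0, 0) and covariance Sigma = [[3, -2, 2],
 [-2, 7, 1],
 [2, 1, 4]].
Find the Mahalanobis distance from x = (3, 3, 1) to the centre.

Step 1 — centre the observation: (x - mu) = (2, 3, 1).

Step 2 — invert Sigma (cofactor / det for 3×3, or solve directly):
  Sigma^{-1} = [[0.931, 0.3448, -0.5517],
 [0.3448, 0.2759, -0.2414],
 [-0.5517, -0.2414, 0.5862]].

Step 3 — form the quadratic (x - mu)^T · Sigma^{-1} · (x - mu):
  Sigma^{-1} · (x - mu) = (2.3448, 1.2759, -1.2414).
  (x - mu)^T · [Sigma^{-1} · (x - mu)] = (2)·(2.3448) + (3)·(1.2759) + (1)·(-1.2414) = 7.2759.

Step 4 — take square root: d = √(7.2759) ≈ 2.6974.

d(x, mu) = √(7.2759) ≈ 2.6974


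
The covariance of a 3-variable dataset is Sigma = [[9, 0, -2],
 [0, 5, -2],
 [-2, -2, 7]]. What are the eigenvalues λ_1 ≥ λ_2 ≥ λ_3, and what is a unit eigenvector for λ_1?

Step 1 — characteristic polynomial p(λ) = det(λI - Sigma) = λ³ - tr·λ² + c_1·λ - det, where tr = trace, c_1 = sum of the principal 2×2 minors, det = det(Sigma):
  tr = 9 + 5 + 7 = 21,
  c_1 = (9·5 - (0)²) + (9·7 - (-2)²) + (5·7 - (-2)²) = 45 + 59 + 31 = 135,
  det = 9·(5·7 - (-2)²) - (0)·((0)·7 - (-2)·(-2)) + (-2)·((0)·(-2) - 5·(-2)) = 9·(31) - (0)·(-4) + (-2)·(10) = 259.
  So p(λ) = λ³ - 21λ² + 135λ - 259.
Step 2 — look for an integer root (rational root theorem: any rational root is an integer divisor of 259). Testing λ = 7:
  p(7) = 343 - 1029 + 945 - 259 = 0  ✓
  Dividing out (λ - 7): p(λ) = (λ - 7)(λ² - 14λ + 37).
Step 3 — remaining eigenvalues from the quadratic λ² - 14λ + 37 = 0:
  Δ = 14² - 4·37 = 196 - 148 = 48,  λ = (14 ± √48)/2 = (14 ± 6.9282)/2 ≈ 10.4641 or 3.5359.
  Sorted: λ_1 = 10.4641,  λ_2 = 7,  λ_3 = 3.5359  (check: sum = 21 = tr ✓).

Step 4 — unit eigenvector for λ_1 ≈ 10.4641: v spans the null space of (Sigma - λ_1 I), whose rows are
  r_1 = (-1.4641, 0, -2),  r_2 = (0, -5.4641, -2),  r_3 = (-2, -2, -3.4641).
  v is orthogonal to every row, so take v ∝ r_1 × r_2 = ((0)·(-2) - (-2)·(-5.4641), (-2)·(0) - (-1.4641)·(-2), (-1.4641)·(-5.4641) - (0)·(0)) ≈ (-10.9282, -2.9282, 8).
  Rescale (multiply by -1 so the first nonzero entry is positive): u = (10.9282, 2.9282, -8).
  ||u|| = √((10.9282)² + (2.9282)² + (-8)²) = √(192) ≈ 13.8564,  v_1 = u/||u|| ≈ (0.7887, 0.2113, -0.5774) (||v_1|| = 1).

λ_1 = 10.4641,  λ_2 = 7,  λ_3 = 3.5359;  v_1 ≈ (0.7887, 0.2113, -0.5774)


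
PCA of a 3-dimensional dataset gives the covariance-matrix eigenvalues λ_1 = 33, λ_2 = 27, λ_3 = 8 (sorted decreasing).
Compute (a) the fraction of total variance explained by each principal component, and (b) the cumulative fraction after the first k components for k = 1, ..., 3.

Step 1 — total variance = trace(Sigma) = Σ λ_i = 33 + 27 + 8 = 68.

Step 2 — fraction explained by component i = λ_i / Σ λ:
  PC1: 33/68 = 0.4853
  PC2: 27/68 = 0.3971
  PC3: 8/68 = 0.1176

Step 3 — cumulative fraction after k components = (λ_1 + ... + λ_k) / Σ λ:
  k = 1: 33/68 = 0.4853
  k = 2: (33 + 27)/68 = 60/68 = 0.8824
  k = 3: (33 + 27 + 8)/68 = 68/68 = 1

Summary (fraction, with percent):

explained: PC1 0.4853 (48.53%), PC2 0.3971 (39.71%), PC3 0.1176 (11.76%);  cumulative: 0.4853, 0.8824, 1


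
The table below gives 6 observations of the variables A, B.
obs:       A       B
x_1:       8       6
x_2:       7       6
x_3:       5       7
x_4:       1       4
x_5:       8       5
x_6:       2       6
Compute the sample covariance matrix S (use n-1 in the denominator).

Step 1 — column means:
  mean(A) = (8 + 7 + 5 + 1 + 8 + 2) / 6 = 31/6 = 5.1667
  mean(B) = (6 + 6 + 7 + 4 + 5 + 6) / 6 = 34/6 = 5.6667

Step 2 — sample covariance S[i,j] = (1/(n-1)) · Σ_k (x_{k,i} - mean_i) · (x_{k,j} - mean_j), with n-1 = 5.
  S[A,A] = ((2.8333)·(2.8333) + (1.8333)·(1.8333) + (-0.1667)·(-0.1667) + (-4.1667)·(-4.1667) + (2.8333)·(2.8333) + (-3.1667)·(-3.1667)) / 5 = 46.8333/5 = 9.3667
  S[A,B] = ((2.8333)·(0.3333) + (1.8333)·(0.3333) + (-0.1667)·(1.3333) + (-4.1667)·(-1.6667) + (2.8333)·(-0.6667) + (-3.1667)·(0.3333)) / 5 = 5.3333/5 = 1.0667
  S[B,B] = ((0.3333)·(0.3333) + (0.3333)·(0.3333) + (1.3333)·(1.3333) + (-1.6667)·(-1.6667) + (-0.6667)·(-0.6667) + (0.3333)·(0.3333)) / 5 = 5.3333/5 = 1.0667

S is symmetric (S[j,i] = S[i,j]). Assembling:

S = [[9.3667, 1.0667],
 [1.0667, 1.0667]]


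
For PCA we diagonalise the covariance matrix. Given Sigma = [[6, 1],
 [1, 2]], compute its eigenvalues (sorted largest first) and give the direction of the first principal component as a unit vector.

Step 1 — characteristic polynomial of 2×2 Sigma:
  det(Sigma - λI) = λ² - trace · λ + det = 0.
  trace = 6 + 2 = 8, det = 6·2 - (1)² = 11.
Step 2 — discriminant:
  Δ = trace² - 4·det = 64 - 44 = 20.
Step 3 — eigenvalues:
  λ = (trace ± √Δ)/2 = (8 ± 4.4721)/2,
  λ_1 = 6.2361,  λ_2 = 1.7639.

Step 4 — unit eigenvector for λ_1: solve (Sigma - λ_1 I)v = 0. First row:
  (6 - 6.2361)·v_x + (1)·v_y = 0, i.e. (-0.2361)·v_x + (1)·v_y = 0,
  so v ∝ (b, λ_1 - a) = (1, 0.2361) = u.
  ||u|| = √((1)² + (0.2361)²) = √(1.0557) ≈ 1.0275,
  v_1 = u/||u|| ≈ (0.9732, 0.2298) (||v_1|| = 1).

λ_1 = 6.2361,  λ_2 = 1.7639;  v_1 ≈ (0.9732, 0.2298)


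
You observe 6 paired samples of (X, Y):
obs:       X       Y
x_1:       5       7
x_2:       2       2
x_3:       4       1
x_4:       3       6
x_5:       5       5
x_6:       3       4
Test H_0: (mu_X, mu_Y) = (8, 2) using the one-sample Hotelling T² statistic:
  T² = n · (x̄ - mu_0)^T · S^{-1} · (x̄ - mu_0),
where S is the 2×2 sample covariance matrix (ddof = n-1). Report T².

Step 1 — sample mean vector:
  mean(X) = (5 + 2 + 4 + 3 + 5 + 3) / 6 = 22/6 = 3.6667
  mean(Y) = (7 + 2 + 1 + 6 + 5 + 4) / 6 = 25/6 = 4.1667
  x̄ = (3.6667, 4.1667),  deviation x̄ - mu_0 = (3.6667, 4.1667) - (8, 2) = (-4.3333, 2.1667).

Step 2 — sample covariance matrix, S[i,j] = (1/(n-1)) · Σ_k (x_{k,i} - mean_i) · (x_{k,j} - mean_j), divisor n-1 = 5:
  S[X,X] = ((1.3333)·(1.3333) + (-1.6667)·(-1.6667) + (0.3333)·(0.3333) + (-0.6667)·(-0.6667) + (1.3333)·(1.3333) + (-0.6667)·(-0.6667)) / 5 = 7.3333/5 = 1.4667
  S[X,Y] = ((1.3333)·(2.8333) + (-1.6667)·(-2.1667) + (0.3333)·(-3.1667) + (-0.6667)·(1.8333) + (1.3333)·(0.8333) + (-0.6667)·(-0.1667)) / 5 = 6.3333/5 = 1.2667
  S[Y,Y] = ((2.8333)·(2.8333) + (-2.1667)·(-2.1667) + (-3.1667)·(-3.1667) + (1.8333)·(1.8333) + (0.8333)·(0.8333) + (-0.1667)·(-0.1667)) / 5 = 26.8333/5 = 5.3667
  S = [[1.4667, 1.2667],
 [1.2667, 5.3667]].

Step 3 — invert S. det(S) = 1.4667·5.3667 - (1.2667)² = 6.2667.
  S^{-1} = (1/det) · [[d, -b], [-b, a]] = [[0.8564, -0.2021],
 [-0.2021, 0.234]].

Step 4 — quadratic form (x̄ - mu_0)^T · S^{-1} · (x̄ - mu_0):
  S^{-1} · (x̄ - mu_0) = (-4.1489, 1.383),
  (x̄ - mu_0)^T · [...] = (-4.3333)·(-4.1489) + (2.1667)·(1.383) = 20.9752.

Step 5 — scale by n: T² = 6 · 20.9752 = 125.8511.

T² ≈ 125.8511


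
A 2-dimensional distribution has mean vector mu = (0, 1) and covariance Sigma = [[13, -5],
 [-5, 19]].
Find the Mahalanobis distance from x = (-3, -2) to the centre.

Step 1 — centre the observation: (x - mu) = (-3, -3).

Step 2 — invert Sigma. det(Sigma) = 13·19 - (-5)² = 222.
  Sigma^{-1} = (1/det) · [[d, -b], [-b, a]] = [[0.0856, 0.0225],
 [0.0225, 0.0586]].

Step 3 — form the quadratic (x - mu)^T · Sigma^{-1} · (x - mu):
  Sigma^{-1} · (x - mu) = (-0.3243, -0.2432).
  (x - mu)^T · [Sigma^{-1} · (x - mu)] = (-3)·(-0.3243) + (-3)·(-0.2432) = 1.7027.

Step 4 — take square root: d = √(1.7027) ≈ 1.3049.

d(x, mu) = √(1.7027) ≈ 1.3049


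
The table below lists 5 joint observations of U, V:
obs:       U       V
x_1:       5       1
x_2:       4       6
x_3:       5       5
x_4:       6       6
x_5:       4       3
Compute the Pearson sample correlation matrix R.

Step 1 — column means:
  mean(U) = (5 + 4 + 5 + 6 + 4) / 5 = 24/5 = 4.8
  mean(V) = (1 + 6 + 5 + 6 + 3) / 5 = 21/5 = 4.2

Step 2 — sample variances and covariances s[i,j] = (1/(n-1)) · Σ_k (x_{k,i} - mean_i) · (x_{k,j} - mean_j), with n-1 = 4:
  s[U,U] = ((0.2)·(0.2) + (-0.8)·(-0.8) + (0.2)·(0.2) + (1.2)·(1.2) + (-0.8)·(-0.8)) / 4 = 2.8/4 = 0.7
  s[U,V] = ((0.2)·(-3.2) + (-0.8)·(1.8) + (0.2)·(0.8) + (1.2)·(1.8) + (-0.8)·(-1.2)) / 4 = 1.2/4 = 0.3
  s[V,V] = ((-3.2)·(-3.2) + (1.8)·(1.8) + (0.8)·(0.8) + (1.8)·(1.8) + (-1.2)·(-1.2)) / 4 = 18.8/4 = 4.7
  Sample standard deviations s_i = √(s[i,i]):
  s(U) = √(0.7) = 0.8367
  s(V) = √(4.7) = 2.1679

Step 3 — r_{ij} = s_{ij} / (s_i · s_j):
  r[U,U] = 1 (diagonal).
  r[U,V] = 0.3 / (0.8367 · 2.1679) = 0.3 / 1.8138 = 0.1654
  r[V,V] = 1 (diagonal).

R is symmetric with unit diagonal. Assembling:

R = [[1, 0.1654],
 [0.1654, 1]]


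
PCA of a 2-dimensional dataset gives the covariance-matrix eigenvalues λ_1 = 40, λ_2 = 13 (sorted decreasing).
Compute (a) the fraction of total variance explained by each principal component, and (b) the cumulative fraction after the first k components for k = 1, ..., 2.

Step 1 — total variance = trace(Sigma) = Σ λ_i = 40 + 13 = 53.

Step 2 — fraction explained by component i = λ_i / Σ λ:
  PC1: 40/53 = 0.7547
  PC2: 13/53 = 0.2453

Step 3 — cumulative fraction after k components = (λ_1 + ... + λ_k) / Σ λ:
  k = 1: 40/53 = 0.7547
  k = 2: (40 + 13)/53 = 53/53 = 1

Summary (fraction, with percent):

explained: PC1 0.7547 (75.47%), PC2 0.2453 (24.53%);  cumulative: 0.7547, 1


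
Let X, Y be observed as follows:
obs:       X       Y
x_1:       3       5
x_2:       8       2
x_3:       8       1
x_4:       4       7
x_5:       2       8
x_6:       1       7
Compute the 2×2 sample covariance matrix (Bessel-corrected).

Step 1 — column means:
  mean(X) = (3 + 8 + 8 + 4 + 2 + 1) / 6 = 26/6 = 4.3333
  mean(Y) = (5 + 2 + 1 + 7 + 8 + 7) / 6 = 30/6 = 5

Step 2 — sample covariance S[i,j] = (1/(n-1)) · Σ_k (x_{k,i} - mean_i) · (x_{k,j} - mean_j), with n-1 = 5.
  S[X,X] = ((-1.3333)·(-1.3333) + (3.6667)·(3.6667) + (3.6667)·(3.6667) + (-0.3333)·(-0.3333) + (-2.3333)·(-2.3333) + (-3.3333)·(-3.3333)) / 5 = 45.3333/5 = 9.0667
  S[X,Y] = ((-1.3333)·(0) + (3.6667)·(-3) + (3.6667)·(-4) + (-0.3333)·(2) + (-2.3333)·(3) + (-3.3333)·(2)) / 5 = -40/5 = -8
  S[Y,Y] = ((0)·(0) + (-3)·(-3) + (-4)·(-4) + (2)·(2) + (3)·(3) + (2)·(2)) / 5 = 42/5 = 8.4

S is symmetric (S[j,i] = S[i,j]). Assembling:

S = [[9.0667, -8],
 [-8, 8.4]]


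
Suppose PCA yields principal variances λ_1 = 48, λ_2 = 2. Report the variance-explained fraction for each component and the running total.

Step 1 — total variance = trace(Sigma) = Σ λ_i = 48 + 2 = 50.

Step 2 — fraction explained by component i = λ_i / Σ λ:
  PC1: 48/50 = 0.96
  PC2: 2/50 = 0.04

Step 3 — cumulative fraction after k components = (λ_1 + ... + λ_k) / Σ λ:
  k = 1: 48/50 = 0.96
  k = 2: (48 + 2)/50 = 50/50 = 1

Summary (fraction, with percent):

explained: PC1 0.96 (96%), PC2 0.04 (4%);  cumulative: 0.96, 1


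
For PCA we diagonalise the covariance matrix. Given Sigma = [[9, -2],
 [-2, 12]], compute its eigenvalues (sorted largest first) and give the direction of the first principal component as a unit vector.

Step 1 — characteristic polynomial of 2×2 Sigma:
  det(Sigma - λI) = λ² - trace · λ + det = 0.
  trace = 9 + 12 = 21, det = 9·12 - (-2)² = 104.
Step 2 — discriminant:
  Δ = trace² - 4·det = 441 - 416 = 25.
Step 3 — eigenvalues:
  λ = (trace ± √Δ)/2 = (21 ± 5)/2,
  λ_1 = 13,  λ_2 = 8.

Step 4 — unit eigenvector for λ_1: solve (Sigma - λ_1 I)v = 0. First row:
  (9 - 13)·v_x + (-2)·v_y = 0, i.e. (-4)·v_x + (-2)·v_y = 0,
  so v ∝ (b, λ_1 - a) = (-2, 4); multiply by -1 so the first entry is positive: u = (2, -4).
  ||u|| = √((2)² + (-4)²) = √(20) ≈ 4.4721,
  v_1 = u/||u|| ≈ (0.4472, -0.8944) (||v_1|| = 1).

λ_1 = 13,  λ_2 = 8;  v_1 ≈ (0.4472, -0.8944)


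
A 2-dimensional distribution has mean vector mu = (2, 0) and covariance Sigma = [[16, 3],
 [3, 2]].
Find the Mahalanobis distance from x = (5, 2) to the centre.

Step 1 — centre the observation: (x - mu) = (3, 2).

Step 2 — invert Sigma. det(Sigma) = 16·2 - (3)² = 23.
  Sigma^{-1} = (1/det) · [[d, -b], [-b, a]] = [[0.087, -0.1304],
 [-0.1304, 0.6957]].

Step 3 — form the quadratic (x - mu)^T · Sigma^{-1} · (x - mu):
  Sigma^{-1} · (x - mu) = (0, 1).
  (x - mu)^T · [Sigma^{-1} · (x - mu)] = (3)·(0) + (2)·(1) = 2.

Step 4 — take square root: d = √(2) ≈ 1.4142.

d(x, mu) = √(2) ≈ 1.4142


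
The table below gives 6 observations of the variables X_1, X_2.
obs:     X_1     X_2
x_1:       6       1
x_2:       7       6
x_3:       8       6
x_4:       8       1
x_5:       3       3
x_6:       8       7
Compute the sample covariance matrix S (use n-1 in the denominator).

Step 1 — column means:
  mean(X_1) = (6 + 7 + 8 + 8 + 3 + 8) / 6 = 40/6 = 6.6667
  mean(X_2) = (1 + 6 + 6 + 1 + 3 + 7) / 6 = 24/6 = 4

Step 2 — sample covariance S[i,j] = (1/(n-1)) · Σ_k (x_{k,i} - mean_i) · (x_{k,j} - mean_j), with n-1 = 5.
  S[X_1,X_1] = ((-0.6667)·(-0.6667) + (0.3333)·(0.3333) + (1.3333)·(1.3333) + (1.3333)·(1.3333) + (-3.6667)·(-3.6667) + (1.3333)·(1.3333)) / 5 = 19.3333/5 = 3.8667
  S[X_1,X_2] = ((-0.6667)·(-3) + (0.3333)·(2) + (1.3333)·(2) + (1.3333)·(-3) + (-3.6667)·(-1) + (1.3333)·(3)) / 5 = 9/5 = 1.8
  S[X_2,X_2] = ((-3)·(-3) + (2)·(2) + (2)·(2) + (-3)·(-3) + (-1)·(-1) + (3)·(3)) / 5 = 36/5 = 7.2

S is symmetric (S[j,i] = S[i,j]). Assembling:

S = [[3.8667, 1.8],
 [1.8, 7.2]]


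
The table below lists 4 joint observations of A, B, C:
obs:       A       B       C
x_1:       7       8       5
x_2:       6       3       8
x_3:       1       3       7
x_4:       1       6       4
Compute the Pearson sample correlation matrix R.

Step 1 — column means:
  mean(A) = (7 + 6 + 1 + 1) / 4 = 15/4 = 3.75
  mean(B) = (8 + 3 + 3 + 6) / 4 = 20/4 = 5
  mean(C) = (5 + 8 + 7 + 4) / 4 = 24/4 = 6

Step 2 — sample variances and covariances s[i,j] = (1/(n-1)) · Σ_k (x_{k,i} - mean_i) · (x_{k,j} - mean_j), with n-1 = 3:
  s[A,A] = ((3.25)·(3.25) + (2.25)·(2.25) + (-2.75)·(-2.75) + (-2.75)·(-2.75)) / 3 = 30.75/3 = 10.25
  s[A,B] = ((3.25)·(3) + (2.25)·(-2) + (-2.75)·(-2) + (-2.75)·(1)) / 3 = 8/3 = 2.6667
  s[A,C] = ((3.25)·(-1) + (2.25)·(2) + (-2.75)·(1) + (-2.75)·(-2)) / 3 = 4/3 = 1.3333
  s[B,B] = ((3)·(3) + (-2)·(-2) + (-2)·(-2) + (1)·(1)) / 3 = 18/3 = 6
  s[B,C] = ((3)·(-1) + (-2)·(2) + (-2)·(1) + (1)·(-2)) / 3 = -11/3 = -3.6667
  s[C,C] = ((-1)·(-1) + (2)·(2) + (1)·(1) + (-2)·(-2)) / 3 = 10/3 = 3.3333
  Sample standard deviations s_i = √(s[i,i]):
  s(A) = √(10.25) = 3.2016
  s(B) = √(6) = 2.4495
  s(C) = √(3.3333) = 1.8257

Step 3 — r_{ij} = s_{ij} / (s_i · s_j):
  r[A,A] = 1 (diagonal).
  r[A,B] = 2.6667 / (3.2016 · 2.4495) = 2.6667 / 7.8422 = 0.34
  r[A,C] = 1.3333 / (3.2016 · 1.8257) = 1.3333 / 5.8452 = 0.2281
  r[B,B] = 1 (diagonal).
  r[B,C] = -3.6667 / (2.4495 · 1.8257) = -3.6667 / 4.4721 = -0.8199
  r[C,C] = 1 (diagonal).

R is symmetric with unit diagonal. Assembling:

R = [[1, 0.34, 0.2281],
 [0.34, 1, -0.8199],
 [0.2281, -0.8199, 1]]


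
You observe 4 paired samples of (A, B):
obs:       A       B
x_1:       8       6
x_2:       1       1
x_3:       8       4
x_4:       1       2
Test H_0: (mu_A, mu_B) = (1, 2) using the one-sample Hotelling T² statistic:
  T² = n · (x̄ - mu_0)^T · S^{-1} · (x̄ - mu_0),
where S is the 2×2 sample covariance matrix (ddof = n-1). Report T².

Step 1 — sample mean vector:
  mean(A) = (8 + 1 + 8 + 1) / 4 = 18/4 = 4.5
  mean(B) = (6 + 1 + 4 + 2) / 4 = 13/4 = 3.25
  x̄ = (4.5, 3.25),  deviation x̄ - mu_0 = (4.5, 3.25) - (1, 2) = (3.5, 1.25).

Step 2 — sample covariance matrix, S[i,j] = (1/(n-1)) · Σ_k (x_{k,i} - mean_i) · (x_{k,j} - mean_j), divisor n-1 = 3:
  S[A,A] = ((3.5)·(3.5) + (-3.5)·(-3.5) + (3.5)·(3.5) + (-3.5)·(-3.5)) / 3 = 49/3 = 16.3333
  S[A,B] = ((3.5)·(2.75) + (-3.5)·(-2.25) + (3.5)·(0.75) + (-3.5)·(-1.25)) / 3 = 24.5/3 = 8.1667
  S[B,B] = ((2.75)·(2.75) + (-2.25)·(-2.25) + (0.75)·(0.75) + (-1.25)·(-1.25)) / 3 = 14.75/3 = 4.9167
  S = [[16.3333, 8.1667],
 [8.1667, 4.9167]].

Step 3 — invert S. det(S) = 16.3333·4.9167 - (8.1667)² = 13.6111.
  S^{-1} = (1/det) · [[d, -b], [-b, a]] = [[0.3612, -0.6],
 [-0.6, 1.2]].

Step 4 — quadratic form (x̄ - mu_0)^T · S^{-1} · (x̄ - mu_0):
  S^{-1} · (x̄ - mu_0) = (0.5143, -0.6),
  (x̄ - mu_0)^T · [...] = (3.5)·(0.5143) + (1.25)·(-0.6) = 1.05.

Step 5 — scale by n: T² = 4 · 1.05 = 4.2.

T² ≈ 4.2


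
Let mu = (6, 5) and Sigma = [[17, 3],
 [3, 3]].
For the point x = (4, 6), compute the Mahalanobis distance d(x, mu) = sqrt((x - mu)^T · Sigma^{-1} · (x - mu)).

Step 1 — centre the observation: (x - mu) = (-2, 1).

Step 2 — invert Sigma. det(Sigma) = 17·3 - (3)² = 42.
  Sigma^{-1} = (1/det) · [[d, -b], [-b, a]] = [[0.0714, -0.0714],
 [-0.0714, 0.4048]].

Step 3 — form the quadratic (x - mu)^T · Sigma^{-1} · (x - mu):
  Sigma^{-1} · (x - mu) = (-0.2143, 0.5476).
  (x - mu)^T · [Sigma^{-1} · (x - mu)] = (-2)·(-0.2143) + (1)·(0.5476) = 0.9762.

Step 4 — take square root: d = √(0.9762) ≈ 0.988.

d(x, mu) = √(0.9762) ≈ 0.988


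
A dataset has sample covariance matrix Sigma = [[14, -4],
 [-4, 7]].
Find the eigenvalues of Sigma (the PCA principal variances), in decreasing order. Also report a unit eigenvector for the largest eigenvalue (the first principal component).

Step 1 — characteristic polynomial of 2×2 Sigma:
  det(Sigma - λI) = λ² - trace · λ + det = 0.
  trace = 14 + 7 = 21, det = 14·7 - (-4)² = 82.
Step 2 — discriminant:
  Δ = trace² - 4·det = 441 - 328 = 113.
Step 3 — eigenvalues:
  λ = (trace ± √Δ)/2 = (21 ± 10.6301)/2,
  λ_1 = 15.8151,  λ_2 = 5.1849.

Step 4 — unit eigenvector for λ_1: solve (Sigma - λ_1 I)v = 0. First row:
  (14 - 15.8151)·v_x + (-4)·v_y = 0, i.e. (-1.8151)·v_x + (-4)·v_y = 0,
  so v ∝ (b, λ_1 - a) = (-4, 1.8151); multiply by -1 so the first entry is positive: u = (4, -1.8151).
  ||u|| = √((4)² + (-1.8151)²) = √(19.2945) ≈ 4.3925,
  v_1 = u/||u|| ≈ (0.9106, -0.4132) (||v_1|| = 1).

λ_1 = 15.8151,  λ_2 = 5.1849;  v_1 ≈ (0.9106, -0.4132)


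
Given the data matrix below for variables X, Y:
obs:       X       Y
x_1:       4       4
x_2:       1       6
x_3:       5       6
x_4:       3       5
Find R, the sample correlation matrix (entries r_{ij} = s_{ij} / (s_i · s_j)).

Step 1 — column means:
  mean(X) = (4 + 1 + 5 + 3) / 4 = 13/4 = 3.25
  mean(Y) = (4 + 6 + 6 + 5) / 4 = 21/4 = 5.25

Step 2 — sample variances and covariances s[i,j] = (1/(n-1)) · Σ_k (x_{k,i} - mean_i) · (x_{k,j} - mean_j), with n-1 = 3:
  s[X,X] = ((0.75)·(0.75) + (-2.25)·(-2.25) + (1.75)·(1.75) + (-0.25)·(-0.25)) / 3 = 8.75/3 = 2.9167
  s[X,Y] = ((0.75)·(-1.25) + (-2.25)·(0.75) + (1.75)·(0.75) + (-0.25)·(-0.25)) / 3 = -1.25/3 = -0.4167
  s[Y,Y] = ((-1.25)·(-1.25) + (0.75)·(0.75) + (0.75)·(0.75) + (-0.25)·(-0.25)) / 3 = 2.75/3 = 0.9167
  Sample standard deviations s_i = √(s[i,i]):
  s(X) = √(2.9167) = 1.7078
  s(Y) = √(0.9167) = 0.9574

Step 3 — r_{ij} = s_{ij} / (s_i · s_j):
  r[X,X] = 1 (diagonal).
  r[X,Y] = -0.4167 / (1.7078 · 0.9574) = -0.4167 / 1.6351 = -0.2548
  r[Y,Y] = 1 (diagonal).

R is symmetric with unit diagonal. Assembling:

R = [[1, -0.2548],
 [-0.2548, 1]]


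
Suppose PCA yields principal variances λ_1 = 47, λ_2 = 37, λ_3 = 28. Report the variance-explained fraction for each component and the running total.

Step 1 — total variance = trace(Sigma) = Σ λ_i = 47 + 37 + 28 = 112.

Step 2 — fraction explained by component i = λ_i / Σ λ:
  PC1: 47/112 = 0.4196
  PC2: 37/112 = 0.3304
  PC3: 28/112 = 0.25

Step 3 — cumulative fraction after k components = (λ_1 + ... + λ_k) / Σ λ:
  k = 1: 47/112 = 0.4196
  k = 2: (47 + 37)/112 = 84/112 = 0.75
  k = 3: (47 + 37 + 28)/112 = 112/112 = 1

Summary (fraction, with percent):

explained: PC1 0.4196 (41.96%), PC2 0.3304 (33.04%), PC3 0.25 (25%);  cumulative: 0.4196, 0.75, 1


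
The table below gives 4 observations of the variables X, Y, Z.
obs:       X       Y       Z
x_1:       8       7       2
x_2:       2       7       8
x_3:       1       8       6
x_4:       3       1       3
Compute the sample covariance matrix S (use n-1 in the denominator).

Step 1 — column means:
  mean(X) = (8 + 2 + 1 + 3) / 4 = 14/4 = 3.5
  mean(Y) = (7 + 7 + 8 + 1) / 4 = 23/4 = 5.75
  mean(Z) = (2 + 8 + 6 + 3) / 4 = 19/4 = 4.75

Step 2 — sample covariance S[i,j] = (1/(n-1)) · Σ_k (x_{k,i} - mean_i) · (x_{k,j} - mean_j), with n-1 = 3.
  S[X,X] = ((4.5)·(4.5) + (-1.5)·(-1.5) + (-2.5)·(-2.5) + (-0.5)·(-0.5)) / 3 = 29/3 = 9.6667
  S[X,Y] = ((4.5)·(1.25) + (-1.5)·(1.25) + (-2.5)·(2.25) + (-0.5)·(-4.75)) / 3 = 0.5/3 = 0.1667
  S[X,Z] = ((4.5)·(-2.75) + (-1.5)·(3.25) + (-2.5)·(1.25) + (-0.5)·(-1.75)) / 3 = -19.5/3 = -6.5
  S[Y,Y] = ((1.25)·(1.25) + (1.25)·(1.25) + (2.25)·(2.25) + (-4.75)·(-4.75)) / 3 = 30.75/3 = 10.25
  S[Y,Z] = ((1.25)·(-2.75) + (1.25)·(3.25) + (2.25)·(1.25) + (-4.75)·(-1.75)) / 3 = 11.75/3 = 3.9167
  S[Z,Z] = ((-2.75)·(-2.75) + (3.25)·(3.25) + (1.25)·(1.25) + (-1.75)·(-1.75)) / 3 = 22.75/3 = 7.5833

S is symmetric (S[j,i] = S[i,j]). Assembling:

S = [[9.6667, 0.1667, -6.5],
 [0.1667, 10.25, 3.9167],
 [-6.5, 3.9167, 7.5833]]


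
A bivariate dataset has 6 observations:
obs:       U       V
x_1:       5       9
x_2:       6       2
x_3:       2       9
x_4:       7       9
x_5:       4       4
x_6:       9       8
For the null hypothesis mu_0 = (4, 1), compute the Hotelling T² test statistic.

Step 1 — sample mean vector:
  mean(U) = (5 + 6 + 2 + 7 + 4 + 9) / 6 = 33/6 = 5.5
  mean(V) = (9 + 2 + 9 + 9 + 4 + 8) / 6 = 41/6 = 6.8333
  x̄ = (5.5, 6.8333),  deviation x̄ - mu_0 = (5.5, 6.8333) - (4, 1) = (1.5, 5.8333).

Step 2 — sample covariance matrix, S[i,j] = (1/(n-1)) · Σ_k (x_{k,i} - mean_i) · (x_{k,j} - mean_j), divisor n-1 = 5:
  S[U,U] = ((-0.5)·(-0.5) + (0.5)·(0.5) + (-3.5)·(-3.5) + (1.5)·(1.5) + (-1.5)·(-1.5) + (3.5)·(3.5)) / 5 = 29.5/5 = 5.9
  S[U,V] = ((-0.5)·(2.1667) + (0.5)·(-4.8333) + (-3.5)·(2.1667) + (1.5)·(2.1667) + (-1.5)·(-2.8333) + (3.5)·(1.1667)) / 5 = 0.5/5 = 0.1
  S[V,V] = ((2.1667)·(2.1667) + (-4.8333)·(-4.8333) + (2.1667)·(2.1667) + (2.1667)·(2.1667) + (-2.8333)·(-2.8333) + (1.1667)·(1.1667)) / 5 = 46.8333/5 = 9.3667
  S = [[5.9, 0.1],
 [0.1, 9.3667]].

Step 3 — invert S. det(S) = 5.9·9.3667 - (0.1)² = 55.2533.
  S^{-1} = (1/det) · [[d, -b], [-b, a]] = [[0.1695, -0.0018],
 [-0.0018, 0.1068]].

Step 4 — quadratic form (x̄ - mu_0)^T · S^{-1} · (x̄ - mu_0):
  S^{-1} · (x̄ - mu_0) = (0.2437, 0.6202),
  (x̄ - mu_0)^T · [...] = (1.5)·(0.2437) + (5.8333)·(0.6202) = 3.9833.

Step 5 — scale by n: T² = 6 · 3.9833 = 23.8996.

T² ≈ 23.8996


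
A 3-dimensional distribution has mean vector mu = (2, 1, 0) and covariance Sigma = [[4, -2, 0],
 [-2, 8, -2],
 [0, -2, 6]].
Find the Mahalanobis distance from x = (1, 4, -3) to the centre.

Step 1 — centre the observation: (x - mu) = (-1, 3, -3).

Step 2 — invert Sigma (cofactor / det for 3×3, or solve directly):
  Sigma^{-1} = [[0.2895, 0.0789, 0.0263],
 [0.0789, 0.1579, 0.0526],
 [0.0263, 0.0526, 0.1842]].

Step 3 — form the quadratic (x - mu)^T · Sigma^{-1} · (x - mu):
  Sigma^{-1} · (x - mu) = (-0.1316, 0.2368, -0.4211).
  (x - mu)^T · [Sigma^{-1} · (x - mu)] = (-1)·(-0.1316) + (3)·(0.2368) + (-3)·(-0.4211) = 2.1053.

Step 4 — take square root: d = √(2.1053) ≈ 1.451.

d(x, mu) = √(2.1053) ≈ 1.451


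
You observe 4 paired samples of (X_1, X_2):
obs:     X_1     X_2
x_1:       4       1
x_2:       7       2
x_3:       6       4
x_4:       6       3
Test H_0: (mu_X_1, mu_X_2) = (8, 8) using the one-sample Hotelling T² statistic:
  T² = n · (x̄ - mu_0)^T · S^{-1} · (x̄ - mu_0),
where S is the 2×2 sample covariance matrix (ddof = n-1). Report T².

Step 1 — sample mean vector:
  mean(X_1) = (4 + 7 + 6 + 6) / 4 = 23/4 = 5.75
  mean(X_2) = (1 + 2 + 4 + 3) / 4 = 10/4 = 2.5
  x̄ = (5.75, 2.5),  deviation x̄ - mu_0 = (5.75, 2.5) - (8, 8) = (-2.25, -5.5).

Step 2 — sample covariance matrix, S[i,j] = (1/(n-1)) · Σ_k (x_{k,i} - mean_i) · (x_{k,j} - mean_j), divisor n-1 = 3:
  S[X_1,X_1] = ((-1.75)·(-1.75) + (1.25)·(1.25) + (0.25)·(0.25) + (0.25)·(0.25)) / 3 = 4.75/3 = 1.5833
  S[X_1,X_2] = ((-1.75)·(-1.5) + (1.25)·(-0.5) + (0.25)·(1.5) + (0.25)·(0.5)) / 3 = 2.5/3 = 0.8333
  S[X_2,X_2] = ((-1.5)·(-1.5) + (-0.5)·(-0.5) + (1.5)·(1.5) + (0.5)·(0.5)) / 3 = 5/3 = 1.6667
  S = [[1.5833, 0.8333],
 [0.8333, 1.6667]].

Step 3 — invert S. det(S) = 1.5833·1.6667 - (0.8333)² = 1.9444.
  S^{-1} = (1/det) · [[d, -b], [-b, a]] = [[0.8571, -0.4286],
 [-0.4286, 0.8143]].

Step 4 — quadratic form (x̄ - mu_0)^T · S^{-1} · (x̄ - mu_0):
  S^{-1} · (x̄ - mu_0) = (0.4286, -3.5143),
  (x̄ - mu_0)^T · [...] = (-2.25)·(0.4286) + (-5.5)·(-3.5143) = 18.3643.

Step 5 — scale by n: T² = 4 · 18.3643 = 73.4571.

T² ≈ 73.4571


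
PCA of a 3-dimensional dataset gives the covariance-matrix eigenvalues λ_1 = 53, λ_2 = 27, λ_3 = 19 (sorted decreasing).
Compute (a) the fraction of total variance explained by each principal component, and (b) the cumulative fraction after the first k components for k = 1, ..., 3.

Step 1 — total variance = trace(Sigma) = Σ λ_i = 53 + 27 + 19 = 99.

Step 2 — fraction explained by component i = λ_i / Σ λ:
  PC1: 53/99 = 0.5354
  PC2: 27/99 = 0.2727
  PC3: 19/99 = 0.1919

Step 3 — cumulative fraction after k components = (λ_1 + ... + λ_k) / Σ λ:
  k = 1: 53/99 = 0.5354
  k = 2: (53 + 27)/99 = 80/99 = 0.8081
  k = 3: (53 + 27 + 19)/99 = 99/99 = 1

Summary (fraction, with percent):

explained: PC1 0.5354 (53.54%), PC2 0.2727 (27.27%), PC3 0.1919 (19.19%);  cumulative: 0.5354, 0.8081, 1


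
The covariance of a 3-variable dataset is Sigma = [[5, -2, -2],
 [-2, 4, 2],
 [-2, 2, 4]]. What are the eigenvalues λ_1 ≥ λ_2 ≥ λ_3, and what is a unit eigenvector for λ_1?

Step 1 — characteristic polynomial p(λ) = det(λI - Sigma) = λ³ - tr·λ² + c_1·λ - det, where tr = trace, c_1 = sum of the principal 2×2 minors, det = det(Sigma):
  tr = 5 + 4 + 4 = 13,
  c_1 = (5·4 - (-2)²) + (5·4 - (-2)²) + (4·4 - (2)²) = 16 + 16 + 12 = 44,
  det = 5·(4·4 - (2)²) - (-2)·((-2)·4 - (2)·(-2)) + (-2)·((-2)·(2) - 4·(-2)) = 5·(12) - (-2)·(-4) + (-2)·(4) = 44.
  So p(λ) = λ³ - 13λ² + 44λ - 44.
Step 2 — look for an integer root (rational root theorem: any rational root is an integer divisor of 44). Testing λ = 2:
  p(2) = 8 - 52 + 88 - 44 = 0  ✓
  Dividing out (λ - 2): p(λ) = (λ - 2)(λ² - 11λ + 22).
Step 3 — remaining eigenvalues from the quadratic λ² - 11λ + 22 = 0:
  Δ = 11² - 4·22 = 121 - 88 = 33,  λ = (11 ± √33)/2 = (11 ± 5.7446)/2 ≈ 8.3723 or 2.6277.
  Sorted: λ_1 = 8.3723,  λ_2 = 2.6277,  λ_3 = 2  (check: sum = 13 = tr ✓).

Step 4 — unit eigenvector for λ_1 ≈ 8.3723: v spans the null space of (Sigma - λ_1 I), whose rows are
  r_1 = (-3.3723, -2, -2),  r_2 = (-2, -4.3723, 2),  r_3 = (-2, 2, -4.3723).
  v is orthogonal to every row, so take v ∝ r_1 × r_2 = ((-2)·(2) - (-2)·(-4.3723), (-2)·(-2) - (-3.3723)·(2), (-3.3723)·(-4.3723) - (-2)·(-2)) ≈ (-12.7446, 10.7446, 10.7446).
  Rescale (multiply by -1 so the first nonzero entry is positive): u = (12.7446, -10.7446, -10.7446).
  ||u|| = √((12.7446)² + (-10.7446)² + (-10.7446)²) = √(393.3151) ≈ 19.8322,  v_1 = u/||u|| ≈ (0.6426, -0.5418, -0.5418) (||v_1|| = 1).

λ_1 = 8.3723,  λ_2 = 2.6277,  λ_3 = 2;  v_1 ≈ (0.6426, -0.5418, -0.5418)


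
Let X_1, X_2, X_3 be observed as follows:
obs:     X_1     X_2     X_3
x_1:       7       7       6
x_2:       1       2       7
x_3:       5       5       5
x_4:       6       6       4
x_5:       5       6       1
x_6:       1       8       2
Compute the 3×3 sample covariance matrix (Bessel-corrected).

Step 1 — column means:
  mean(X_1) = (7 + 1 + 5 + 6 + 5 + 1) / 6 = 25/6 = 4.1667
  mean(X_2) = (7 + 2 + 5 + 6 + 6 + 8) / 6 = 34/6 = 5.6667
  mean(X_3) = (6 + 7 + 5 + 4 + 1 + 2) / 6 = 25/6 = 4.1667

Step 2 — sample covariance S[i,j] = (1/(n-1)) · Σ_k (x_{k,i} - mean_i) · (x_{k,j} - mean_j), with n-1 = 5.
  S[X_1,X_1] = ((2.8333)·(2.8333) + (-3.1667)·(-3.1667) + (0.8333)·(0.8333) + (1.8333)·(1.8333) + (0.8333)·(0.8333) + (-3.1667)·(-3.1667)) / 5 = 32.8333/5 = 6.5667
  S[X_1,X_2] = ((2.8333)·(1.3333) + (-3.1667)·(-3.6667) + (0.8333)·(-0.6667) + (1.8333)·(0.3333) + (0.8333)·(0.3333) + (-3.1667)·(2.3333)) / 5 = 8.3333/5 = 1.6667
  S[X_1,X_3] = ((2.8333)·(1.8333) + (-3.1667)·(2.8333) + (0.8333)·(0.8333) + (1.8333)·(-0.1667) + (0.8333)·(-3.1667) + (-3.1667)·(-2.1667)) / 5 = 0.8333/5 = 0.1667
  S[X_2,X_2] = ((1.3333)·(1.3333) + (-3.6667)·(-3.6667) + (-0.6667)·(-0.6667) + (0.3333)·(0.3333) + (0.3333)·(0.3333) + (2.3333)·(2.3333)) / 5 = 21.3333/5 = 4.2667
  S[X_2,X_3] = ((1.3333)·(1.8333) + (-3.6667)·(2.8333) + (-0.6667)·(0.8333) + (0.3333)·(-0.1667) + (0.3333)·(-3.1667) + (2.3333)·(-2.1667)) / 5 = -14.6667/5 = -2.9333
  S[X_3,X_3] = ((1.8333)·(1.8333) + (2.8333)·(2.8333) + (0.8333)·(0.8333) + (-0.1667)·(-0.1667) + (-3.1667)·(-3.1667) + (-2.1667)·(-2.1667)) / 5 = 26.8333/5 = 5.3667

S is symmetric (S[j,i] = S[i,j]). Assembling:

S = [[6.5667, 1.6667, 0.1667],
 [1.6667, 4.2667, -2.9333],
 [0.1667, -2.9333, 5.3667]]


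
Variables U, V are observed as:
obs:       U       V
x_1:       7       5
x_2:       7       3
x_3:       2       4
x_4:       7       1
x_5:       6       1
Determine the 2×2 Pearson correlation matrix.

Step 1 — column means:
  mean(U) = (7 + 7 + 2 + 7 + 6) / 5 = 29/5 = 5.8
  mean(V) = (5 + 3 + 4 + 1 + 1) / 5 = 14/5 = 2.8

Step 2 — sample variances and covariances s[i,j] = (1/(n-1)) · Σ_k (x_{k,i} - mean_i) · (x_{k,j} - mean_j), with n-1 = 4:
  s[U,U] = ((1.2)·(1.2) + (1.2)·(1.2) + (-3.8)·(-3.8) + (1.2)·(1.2) + (0.2)·(0.2)) / 4 = 18.8/4 = 4.7
  s[U,V] = ((1.2)·(2.2) + (1.2)·(0.2) + (-3.8)·(1.2) + (1.2)·(-1.8) + (0.2)·(-1.8)) / 4 = -4.2/4 = -1.05
  s[V,V] = ((2.2)·(2.2) + (0.2)·(0.2) + (1.2)·(1.2) + (-1.8)·(-1.8) + (-1.8)·(-1.8)) / 4 = 12.8/4 = 3.2
  Sample standard deviations s_i = √(s[i,i]):
  s(U) = √(4.7) = 2.1679
  s(V) = √(3.2) = 1.7889

Step 3 — r_{ij} = s_{ij} / (s_i · s_j):
  r[U,U] = 1 (diagonal).
  r[U,V] = -1.05 / (2.1679 · 1.7889) = -1.05 / 3.8781 = -0.2707
  r[V,V] = 1 (diagonal).

R is symmetric with unit diagonal. Assembling:

R = [[1, -0.2707],
 [-0.2707, 1]]


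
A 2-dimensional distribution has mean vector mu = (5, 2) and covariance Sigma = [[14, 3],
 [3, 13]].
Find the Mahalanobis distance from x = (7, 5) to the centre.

Step 1 — centre the observation: (x - mu) = (2, 3).

Step 2 — invert Sigma. det(Sigma) = 14·13 - (3)² = 173.
  Sigma^{-1} = (1/det) · [[d, -b], [-b, a]] = [[0.0751, -0.0173],
 [-0.0173, 0.0809]].

Step 3 — form the quadratic (x - mu)^T · Sigma^{-1} · (x - mu):
  Sigma^{-1} · (x - mu) = (0.0983, 0.2081).
  (x - mu)^T · [Sigma^{-1} · (x - mu)] = (2)·(0.0983) + (3)·(0.2081) = 0.8208.

Step 4 — take square root: d = √(0.8208) ≈ 0.906.

d(x, mu) = √(0.8208) ≈ 0.906


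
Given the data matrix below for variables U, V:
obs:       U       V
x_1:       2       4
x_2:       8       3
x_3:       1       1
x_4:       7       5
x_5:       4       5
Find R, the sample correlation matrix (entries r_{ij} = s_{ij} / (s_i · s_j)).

Step 1 — column means:
  mean(U) = (2 + 8 + 1 + 7 + 4) / 5 = 22/5 = 4.4
  mean(V) = (4 + 3 + 1 + 5 + 5) / 5 = 18/5 = 3.6

Step 2 — sample variances and covariances s[i,j] = (1/(n-1)) · Σ_k (x_{k,i} - mean_i) · (x_{k,j} - mean_j), with n-1 = 4:
  s[U,U] = ((-2.4)·(-2.4) + (3.6)·(3.6) + (-3.4)·(-3.4) + (2.6)·(2.6) + (-0.4)·(-0.4)) / 4 = 37.2/4 = 9.3
  s[U,V] = ((-2.4)·(0.4) + (3.6)·(-0.6) + (-3.4)·(-2.6) + (2.6)·(1.4) + (-0.4)·(1.4)) / 4 = 8.8/4 = 2.2
  s[V,V] = ((0.4)·(0.4) + (-0.6)·(-0.6) + (-2.6)·(-2.6) + (1.4)·(1.4) + (1.4)·(1.4)) / 4 = 11.2/4 = 2.8
  Sample standard deviations s_i = √(s[i,i]):
  s(U) = √(9.3) = 3.0496
  s(V) = √(2.8) = 1.6733

Step 3 — r_{ij} = s_{ij} / (s_i · s_j):
  r[U,U] = 1 (diagonal).
  r[U,V] = 2.2 / (3.0496 · 1.6733) = 2.2 / 5.1029 = 0.4311
  r[V,V] = 1 (diagonal).

R is symmetric with unit diagonal. Assembling:

R = [[1, 0.4311],
 [0.4311, 1]]


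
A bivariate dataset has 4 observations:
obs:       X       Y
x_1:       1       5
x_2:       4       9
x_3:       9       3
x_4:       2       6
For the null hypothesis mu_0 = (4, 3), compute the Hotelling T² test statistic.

Step 1 — sample mean vector:
  mean(X) = (1 + 4 + 9 + 2) / 4 = 16/4 = 4
  mean(Y) = (5 + 9 + 3 + 6) / 4 = 23/4 = 5.75
  x̄ = (4, 5.75),  deviation x̄ - mu_0 = (4, 5.75) - (4, 3) = (0, 2.75).

Step 2 — sample covariance matrix, S[i,j] = (1/(n-1)) · Σ_k (x_{k,i} - mean_i) · (x_{k,j} - mean_j), divisor n-1 = 3:
  S[X,X] = ((-3)·(-3) + (0)·(0) + (5)·(5) + (-2)·(-2)) / 3 = 38/3 = 12.6667
  S[X,Y] = ((-3)·(-0.75) + (0)·(3.25) + (5)·(-2.75) + (-2)·(0.25)) / 3 = -12/3 = -4
  S[Y,Y] = ((-0.75)·(-0.75) + (3.25)·(3.25) + (-2.75)·(-2.75) + (0.25)·(0.25)) / 3 = 18.75/3 = 6.25
  S = [[12.6667, -4],
 [-4, 6.25]].

Step 3 — invert S. det(S) = 12.6667·6.25 - (-4)² = 63.1667.
  S^{-1} = (1/det) · [[d, -b], [-b, a]] = [[0.0989, 0.0633],
 [0.0633, 0.2005]].

Step 4 — quadratic form (x̄ - mu_0)^T · S^{-1} · (x̄ - mu_0):
  S^{-1} · (x̄ - mu_0) = (0.1741, 0.5515),
  (x̄ - mu_0)^T · [...] = (0)·(0.1741) + (2.75)·(0.5515) = 1.5165.

Step 5 — scale by n: T² = 4 · 1.5165 = 6.066.

T² ≈ 6.066


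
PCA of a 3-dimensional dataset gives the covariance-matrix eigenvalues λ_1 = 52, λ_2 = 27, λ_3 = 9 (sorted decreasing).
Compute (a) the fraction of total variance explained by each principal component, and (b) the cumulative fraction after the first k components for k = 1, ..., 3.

Step 1 — total variance = trace(Sigma) = Σ λ_i = 52 + 27 + 9 = 88.

Step 2 — fraction explained by component i = λ_i / Σ λ:
  PC1: 52/88 = 0.5909
  PC2: 27/88 = 0.3068
  PC3: 9/88 = 0.1023

Step 3 — cumulative fraction after k components = (λ_1 + ... + λ_k) / Σ λ:
  k = 1: 52/88 = 0.5909
  k = 2: (52 + 27)/88 = 79/88 = 0.8977
  k = 3: (52 + 27 + 9)/88 = 88/88 = 1

Summary (fraction, with percent):

explained: PC1 0.5909 (59.09%), PC2 0.3068 (30.68%), PC3 0.1023 (10.23%);  cumulative: 0.5909, 0.8977, 1


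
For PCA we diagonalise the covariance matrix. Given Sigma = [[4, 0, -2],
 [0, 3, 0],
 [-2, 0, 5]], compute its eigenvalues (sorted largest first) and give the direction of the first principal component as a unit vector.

Step 1 — characteristic polynomial p(λ) = det(λI - Sigma) = λ³ - tr·λ² + c_1·λ - det, where tr = trace, c_1 = sum of the principal 2×2 minors, det = det(Sigma):
  tr = 4 + 3 + 5 = 12,
  c_1 = (4·3 - (0)²) + (4·5 - (-2)²) + (3·5 - (0)²) = 12 + 16 + 15 = 43,
  det = 4·(3·5 - (0)²) - (0)·((0)·5 - (0)·(-2)) + (-2)·((0)·(0) - 3·(-2)) = 4·(15) - (0)·(0) + (-2)·(6) = 48.
  So p(λ) = λ³ - 12λ² + 43λ - 48.
Step 2 — look for an integer root (rational root theorem: any rational root is an integer divisor of 48). Testing λ = 3:
  p(3) = 27 - 108 + 129 - 48 = 0  ✓
  Dividing out (λ - 3): p(λ) = (λ - 3)(λ² - 9λ + 16).
Step 3 — remaining eigenvalues from the quadratic λ² - 9λ + 16 = 0:
  Δ = 9² - 4·16 = 81 - 64 = 17,  λ = (9 ± √17)/2 = (9 ± 4.1231)/2 ≈ 6.5616 or 2.4384.
  Sorted: λ_1 = 6.5616,  λ_2 = 3,  λ_3 = 2.4384  (check: sum = 12 = tr ✓).

Step 4 — unit eigenvector for λ_1 ≈ 6.5616: v spans the null space of (Sigma - λ_1 I), whose rows are
  r_1 = (-2.5616, 0, -2),  r_2 = (0, -3.5616, 0),  r_3 = (-2, 0, -1.5616).
  v is orthogonal to every row, so take v ∝ r_1 × r_2 = ((0)·(0) - (-2)·(-3.5616), (-2)·(0) - (-2.5616)·(0), (-2.5616)·(-3.5616) - (0)·(0)) ≈ (-7.1231, 0, 9.1231).
  Rescale (multiply by -1 so the first nonzero entry is positive): u = (7.1231, 0, -9.1231).
  ||u|| = √((7.1231)² + (0)² + (-9.1231)²) = √(133.9697) ≈ 11.5745,  v_1 = u/||u|| ≈ (0.6154, 0, -0.7882) (||v_1|| = 1).

λ_1 = 6.5616,  λ_2 = 3,  λ_3 = 2.4384;  v_1 ≈ (0.6154, 0, -0.7882)
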